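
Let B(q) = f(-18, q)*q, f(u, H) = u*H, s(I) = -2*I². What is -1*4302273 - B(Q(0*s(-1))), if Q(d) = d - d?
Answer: -4302273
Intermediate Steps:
f(u, H) = H*u
Q(d) = 0
B(q) = -18*q² (B(q) = (q*(-18))*q = (-18*q)*q = -18*q²)
-1*4302273 - B(Q(0*s(-1))) = -1*4302273 - (-18)*0² = -4302273 - (-18)*0 = -4302273 - 1*0 = -4302273 + 0 = -4302273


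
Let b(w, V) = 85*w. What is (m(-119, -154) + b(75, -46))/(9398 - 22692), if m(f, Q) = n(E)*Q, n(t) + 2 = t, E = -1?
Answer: -6837/13294 ≈ -0.51429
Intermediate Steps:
n(t) = -2 + t
m(f, Q) = -3*Q (m(f, Q) = (-2 - 1)*Q = -3*Q)
(m(-119, -154) + b(75, -46))/(9398 - 22692) = (-3*(-154) + 85*75)/(9398 - 22692) = (462 + 6375)/(-13294) = 6837*(-1/13294) = -6837/13294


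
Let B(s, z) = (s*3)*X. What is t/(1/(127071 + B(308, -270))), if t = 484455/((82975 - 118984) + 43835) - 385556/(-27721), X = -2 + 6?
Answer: 23634250352907/2384006 ≈ 9.9137e+6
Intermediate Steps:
X = 4
B(s, z) = 12*s (B(s, z) = (s*3)*4 = (3*s)*4 = 12*s)
t = 16446938311/216944546 (t = 484455/(-36009 + 43835) - 385556*(-1/27721) = 484455/7826 + 385556/27721 = 16446938311/216944546 ≈ 75.812)
t/(1/(127071 + B(308, -270))) = 16446938311/(216944546*(1/(127071 + 12*308))) = 16446938311/(216944546*(1/(127071 + 3696))) = 16446938311/(216944546*(1/130767)) = (16446938311/216944546)*130767 = 23634250352907/2384006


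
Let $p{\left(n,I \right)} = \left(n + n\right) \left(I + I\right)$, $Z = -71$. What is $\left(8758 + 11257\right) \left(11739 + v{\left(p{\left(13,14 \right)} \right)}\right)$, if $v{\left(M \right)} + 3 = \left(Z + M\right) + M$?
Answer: $262616815$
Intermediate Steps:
$p{\left(n,I \right)} = 4 I n$ ($p{\left(n,I \right)} = 2 n 2 I = 4 I n$)
$v{\left(M \right)} = -74 + 2 M$ ($v{\left(M \right)} = -3 + \left(\left(-71 + M\right) + M\right) = -3 + \left(-71 + 2 M\right) = -74 + 2 M$)
$\left(8758 + 11257\right) \left(11739 + v{\left(p{\left(13,14 \right)} \right)}\right) = \left(8758 + 11257\right) \left(11739 - \left(74 - 2 \cdot 4 \cdot 14 \cdot 13\right)\right) = 20015 \left(11739 + \left(-74 + 2 \cdot 728\right)\right) = 20015 \left(11739 + \left(-74 + 1456\right)\right) = 20015 \left(11739 + 1382\right) = 20015 \cdot 13121 = 262616815$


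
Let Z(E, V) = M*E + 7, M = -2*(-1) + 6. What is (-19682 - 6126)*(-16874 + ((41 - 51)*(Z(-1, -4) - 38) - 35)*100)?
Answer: -480699808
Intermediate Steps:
M = 8 (M = 2 + 6 = 8)
Z(E, V) = 7 + 8*E (Z(E, V) = 8*E + 7 = 7 + 8*E)
(-19682 - 6126)*(-16874 + ((41 - 51)*(Z(-1, -4) - 38) - 35)*100) = (-19682 - 6126)*(-16874 + ((41 - 51)*((7 + 8*(-1)) - 38) - 35)*100) = -25808*(-16874 + (-10*((7 - 8) - 38) - 35)*100) = -25808*(-16874 + (-10*(-1 - 38) - 35)*100) = -25808*(-16874 + (-10*(-39) - 35)*100) = -25808*(-16874 + (390 - 35)*100) = -25808*(-16874 + 355*100) = -25808*(-16874 + 35500) = -25808*18626 = -480699808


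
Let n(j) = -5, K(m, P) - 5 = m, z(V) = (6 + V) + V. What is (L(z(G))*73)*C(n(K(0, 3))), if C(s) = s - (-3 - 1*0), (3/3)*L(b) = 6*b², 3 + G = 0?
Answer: 0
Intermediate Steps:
G = -3 (G = -3 + 0 = -3)
z(V) = 6 + 2*V
K(m, P) = 5 + m
L(b) = 6*b²
C(s) = 3 + s (C(s) = s - (-3 + 0) = s - 1*(-3) = s + 3 = 3 + s)
(L(z(G))*73)*C(n(K(0, 3))) = ((6*(6 + 2*(-3))²)*73)*(3 - 5) = ((6*(6 - 6)²)*73)*(-2) = ((6*0²)*73)*(-2) = ((6*0)*73)*(-2) = (0*73)*(-2) = 0*(-2) = 0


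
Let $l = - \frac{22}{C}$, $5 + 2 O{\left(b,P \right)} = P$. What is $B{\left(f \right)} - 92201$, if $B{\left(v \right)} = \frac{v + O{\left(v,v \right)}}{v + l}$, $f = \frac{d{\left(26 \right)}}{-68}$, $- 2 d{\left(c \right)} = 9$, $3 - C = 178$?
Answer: $- \frac{842278209}{9134} \approx -92214.0$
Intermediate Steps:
$C = -175$ ($C = 3 - 178 = -175$)
$O{\left(b,P \right)} = - \frac{5}{2} + \frac{P}{2}$
$d{\left(c \right)} = - \frac{9}{2}$ ($d{\left(c \right)} = \left(- \frac{1}{2}\right) 9 = - \frac{9}{2}$)
$l = \frac{22}{175}$ ($l = - \frac{22}{-175} = \left(-22\right) \left(- \frac{1}{175}\right) = \frac{22}{175} \approx 0.12571$)
$f = \frac{9}{136}$ ($f = - \frac{9}{2 \left(-68\right)} = \left(- \frac{9}{2}\right) \left(- \frac{1}{68}\right) = \frac{9}{136} \approx 0.066176$)
$B{\left(v \right)} = \frac{- \frac{5}{2} + \frac{3 v}{2}}{\frac{22}{175} + v}$ ($B{\left(v \right)} = \frac{v + \left(- \frac{5}{2} + \frac{v}{2}\right)}{v + \frac{22}{175}} = \frac{- \frac{5}{2} + \frac{3 v}{2}}{\frac{22}{175} + v}$)
$B{\left(f \right)} - 92201 = \frac{175 \left(-5 + 3 \cdot \frac{9}{136}\right)}{2 \left(22 + 175 \cdot \frac{9}{136}\right)} - 92201 = \frac{175 \left(-5 + \frac{27}{136}\right)}{2 \left(22 + \frac{1575}{136}\right)} - 92201 = \frac{175}{2} \frac{1}{\frac{4567}{136}} \left(- \frac{653}{136}\right) - 92201 = \frac{175}{2} \cdot \frac{136}{4567} \left(- \frac{653}{136}\right) - 92201 = - \frac{114275}{9134} - 92201 = - \frac{842278209}{9134}$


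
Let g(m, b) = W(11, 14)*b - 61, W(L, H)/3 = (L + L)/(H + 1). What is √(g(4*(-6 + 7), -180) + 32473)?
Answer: 2*√7905 ≈ 177.82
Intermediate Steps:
W(L, H) = 6*L/(1 + H) (W(L, H) = 3*((L + L)/(H + 1)) = 3*((2*L)/(1 + H)) = 3*(2*L/(1 + H)) = 6*L/(1 + H))
g(m, b) = -61 + 22*b/5 (g(m, b) = (6*11/(1 + 14))*b - 61 = (6*11/15)*b - 61 = (6*11*(1/15))*b - 61 = 22*b/5 - 61 = -61 + 22*b/5)
√(g(4*(-6 + 7), -180) + 32473) = √((-61 + (22/5)*(-180)) + 32473) = √((-61 - 792) + 32473) = √(-853 + 32473) = √31620 = 2*√7905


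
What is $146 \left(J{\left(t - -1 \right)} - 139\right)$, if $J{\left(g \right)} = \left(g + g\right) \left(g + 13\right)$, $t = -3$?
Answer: $-26718$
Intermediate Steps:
$J{\left(g \right)} = 2 g \left(13 + g\right)$
$146 \left(J{\left(t - -1 \right)} - 139\right) = 146 \left(2 \left(-3 - -1\right) \left(13 - 2\right) - 139\right) = 146 \left(2 \left(-3 + 1\right) \left(13 + \left(-3 + 1\right)\right) - 139\right) = 146 \left(2 \left(-2\right) \left(13 - 2\right) - 139\right) = 146 \left(2 \left(-2\right) 11 - 139\right) = 146 \left(-44 - 139\right) = 146 \left(-183\right) = -26718$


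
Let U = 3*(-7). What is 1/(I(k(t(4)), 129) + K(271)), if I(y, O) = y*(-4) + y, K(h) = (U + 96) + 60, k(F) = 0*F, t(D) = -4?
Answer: 1/135 ≈ 0.0074074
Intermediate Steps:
U = -21
k(F) = 0
K(h) = 135 (K(h) = (-21 + 96) + 60 = 75 + 60 = 135)
I(y, O) = -3*y (I(y, O) = -4*y + y = -3*y)
1/(I(k(t(4)), 129) + K(271)) = 1/(-3*0 + 135) = 1/(0 + 135) = 1/135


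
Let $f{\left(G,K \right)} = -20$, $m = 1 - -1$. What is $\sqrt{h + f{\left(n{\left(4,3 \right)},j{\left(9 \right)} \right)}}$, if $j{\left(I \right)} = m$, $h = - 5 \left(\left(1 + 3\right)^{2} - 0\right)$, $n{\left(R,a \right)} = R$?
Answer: $10 i \approx 10.0 i$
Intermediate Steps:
$m = 2$ ($m = 1 + 1 = 2$)
$h = -80$ ($h = - 5 \left(4^{2} + 0\right) = - 5 \left(16 + 0\right) = \left(-5\right) 16 = -80$)
$j{\left(I \right)} = 2$
$\sqrt{h + f{\left(n{\left(4,3 \right)},j{\left(9 \right)} \right)}} = \sqrt{-80 - 20} = \sqrt{-100} = 10 i$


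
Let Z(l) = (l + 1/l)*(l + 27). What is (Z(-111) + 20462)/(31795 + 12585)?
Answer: 110211/164206 ≈ 0.67118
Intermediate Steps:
Z(l) = (27 + l)*(l + 1/l) (Z(l) = (l + 1/l)*(27 + l) = (27 + l)*(l + 1/l))
(Z(-111) + 20462)/(31795 + 12585) = ((1 + (-111)**2 + 27*(-111) + 27/(-111)) + 20462)/(31795 + 12585) = ((1 + 12321 - 2997 + 27*(-1/111)) + 20462)/44380 = ((1 + 12321 - 2997 - 9/37) + 20462)*(1/44380) = (345016/37 + 20462)*(1/44380) = (1102110/37)*(1/44380) = 110211/164206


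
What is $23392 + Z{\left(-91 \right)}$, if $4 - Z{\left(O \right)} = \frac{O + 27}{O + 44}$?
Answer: $\frac{1099548}{47} \approx 23395.0$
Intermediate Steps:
$Z{\left(O \right)} = 4 - \frac{27 + O}{44 + O}$ ($Z{\left(O \right)} = 4 - \frac{O + 27}{O + 44} = 4 - \frac{27 + O}{44 + O}$)
$23392 + Z{\left(-91 \right)} = 23392 + \frac{149 + 3 \left(-91\right)}{44 - 91} = 23392 + \frac{149 - 273}{-47} = 23392 - - \frac{124}{47} = 23392 + \frac{124}{47} = \frac{1099548}{47}$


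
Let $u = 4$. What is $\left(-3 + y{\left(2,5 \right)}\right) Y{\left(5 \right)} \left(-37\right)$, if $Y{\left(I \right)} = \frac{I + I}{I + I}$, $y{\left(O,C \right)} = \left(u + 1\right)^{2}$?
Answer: $-814$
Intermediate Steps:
$y{\left(O,C \right)} = 25$ ($y{\left(O,C \right)} = \left(4 + 1\right)^{2} = 5^{2} = 25$)
$Y{\left(I \right)} = 1$ ($Y{\left(I \right)} = \frac{2 I}{2 I} = 2 I \frac{1}{2 I} = 1$)
$\left(-3 + y{\left(2,5 \right)}\right) Y{\left(5 \right)} \left(-37\right) = \left(-3 + 25\right) 1 \left(-37\right) = 22 \cdot 1 \left(-37\right) = 22 \left(-37\right) = -814$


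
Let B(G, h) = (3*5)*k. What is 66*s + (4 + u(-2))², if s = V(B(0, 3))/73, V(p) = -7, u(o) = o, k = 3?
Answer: -170/73 ≈ -2.3288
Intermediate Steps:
B(G, h) = 45 (B(G, h) = (3*5)*3 = 15*3 = 45)
s = -7/73 ≈ -0.095890
66*s + (4 + u(-2))² = 66*(-7/73) + (4 - 2)² = -462/73 + 2² = -462/73 + 4 = -170/73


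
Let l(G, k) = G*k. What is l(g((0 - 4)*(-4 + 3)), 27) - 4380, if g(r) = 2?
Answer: -4326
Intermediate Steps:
l(g((0 - 4)*(-4 + 3)), 27) - 4380 = 2*27 - 4380 = 54 - 4380 = -4326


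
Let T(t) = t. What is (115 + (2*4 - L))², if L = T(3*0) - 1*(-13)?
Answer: 12100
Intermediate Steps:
L = 13 (L = 3*0 - 1*(-13) = 0 + 13 = 13)
(115 + (2*4 - L))² = (115 + (2*4 - 1*13))² = (115 + (8 - 13))² = (115 - 5)² = 110² = 12100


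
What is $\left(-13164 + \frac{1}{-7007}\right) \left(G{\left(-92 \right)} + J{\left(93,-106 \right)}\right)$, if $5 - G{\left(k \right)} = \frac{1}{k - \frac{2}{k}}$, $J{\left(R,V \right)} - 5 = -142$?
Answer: $\frac{7358734606922}{4235231} \approx 1.7375 \cdot 10^{6}$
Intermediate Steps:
$J{\left(R,V \right)} = -137$ ($J{\left(R,V \right)} = 5 - 142 = -137$)
$G{\left(k \right)} = 5 - \frac{1}{k - \frac{2}{k}}$
$\left(-13164 + \frac{1}{-7007}\right) \left(G{\left(-92 \right)} + J{\left(93,-106 \right)}\right) = \left(-13164 + \frac{1}{-7007}\right) \left(\frac{-10 - -92 + 5 \left(-92\right)^{2}}{-2 + \left(-92\right)^{2}} - 137\right) = \left(-13164 - \frac{1}{7007}\right) \left(\frac{-10 + 92 + 5 \cdot 8464}{-2 + 8464} - 137\right) = - \frac{92240149 \left(\frac{-10 + 92 + 42320}{8462} - 137\right)}{7007} = - \frac{92240149 \left(\frac{1}{8462} \cdot 42402 - 137\right)}{7007} = - \frac{92240149 \left(\frac{21201}{4231} - 137\right)}{7007} = \left(- \frac{92240149}{7007}\right) \left(- \frac{558446}{4231}\right) = \frac{7358734606922}{4235231}$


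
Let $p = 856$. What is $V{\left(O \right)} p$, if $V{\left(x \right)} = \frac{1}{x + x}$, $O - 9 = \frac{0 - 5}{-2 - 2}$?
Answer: $\frac{1712}{41} \approx 41.756$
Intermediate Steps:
$O = \frac{41}{4}$ ($O = 9 + \frac{0 - 5}{-2 - 2} = 9 - \frac{5}{-4} = 9 - - \frac{5}{4} = 9 + \frac{5}{4} = \frac{41}{4} \approx 10.25$)
$V{\left(x \right)} = \frac{1}{2 x}$
$V{\left(O \right)} p = \frac{1}{2 \cdot \frac{41}{4}} \cdot 856 = \frac{1}{2} \cdot \frac{4}{41} \cdot 856 = \frac{2}{41} \cdot 856 = \frac{1712}{41}$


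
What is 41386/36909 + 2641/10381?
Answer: 527104735/383152329 ≈ 1.3757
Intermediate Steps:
41386/36909 + 2641/10381 = 527104735/383152329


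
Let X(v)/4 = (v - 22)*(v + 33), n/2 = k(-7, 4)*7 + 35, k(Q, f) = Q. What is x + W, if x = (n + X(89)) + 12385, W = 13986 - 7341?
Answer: 51698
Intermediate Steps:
n = -28 (n = 2*(-7*7 + 35) = 2*(-49 + 35) = 2*(-14) = -28)
W = 6645
X(v) = 4*(-22 + v)*(33 + v) (X(v) = 4*((v - 22)*(v + 33)) = 4*((-22 + v)*(33 + v)) = 4*(-22 + v)*(33 + v))
x = 45053 (x = (-28 + (-2904 + 4*89**2 + 44*89)) + 12385 = (-28 + (-2904 + 4*7921 + 3916)) + 12385 = (-28 + (-2904 + 31684 + 3916)) + 12385 = (-28 + 32696) + 12385 = 32668 + 12385 = 45053)
x + W = 45053 + 6645 = 51698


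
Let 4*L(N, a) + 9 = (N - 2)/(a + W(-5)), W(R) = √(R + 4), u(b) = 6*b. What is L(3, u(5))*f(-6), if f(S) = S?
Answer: 24237/1802 + 3*I/1802 ≈ 13.45 + 0.0016648*I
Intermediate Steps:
W(R) = √(4 + R)
L(N, a) = -9/4 + (-2 + N)/(4*(I + a)) (L(N, a) = -9/4 + ((N - 2)/(a + √(4 - 5)))/4 = -9/4 + ((-2 + N)/(a + √(-1)))/4 = -9/4 + ((-2 + N)/(a + I))/4 = -9/4 + ((-2 + N)/(I + a))/4 = -9/4 + (-2 + N)/(4*(I + a)))
L(3, u(5))*f(-6) = ((-2 + 3 - 9*I - 54*5)/(4*(I + 6*5)))*(-6) = ((-2 + 3 - 9*I - 9*30)/(4*(I + 30)))*(-6) = ((-2 + 3 - 9*I - 270)/(4*(30 + I)))*(-6) = (((30 - I)/901)*(-269 - 9*I)/4)*(-6) = ((-269 - 9*I)*(30 - I)/3604)*(-6) = -3*(-269 - 9*I)*(30 - I)/1802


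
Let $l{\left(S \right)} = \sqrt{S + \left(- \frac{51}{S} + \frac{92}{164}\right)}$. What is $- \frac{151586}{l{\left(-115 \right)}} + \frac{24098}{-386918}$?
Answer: $- \frac{12049}{193459} + \frac{151586 i \sqrt{281584515}}{179163} \approx -0.062282 + 14198.0 i$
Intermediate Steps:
$l{\left(S \right)} = \sqrt{\frac{23}{41} + S - \frac{51}{S}}$ ($l{\left(S \right)} = \sqrt{S + \left(- \frac{51}{S} + 92 \cdot \frac{1}{164}\right)} = \sqrt{S + \left(- \frac{51}{S} + \frac{23}{41}\right)} = \sqrt{S + \left(\frac{23}{41} - \frac{51}{S}\right)} = \sqrt{\frac{23}{41} + S - \frac{51}{S}}$)
$- \frac{151586}{l{\left(-115 \right)}} + \frac{24098}{-386918} = - \frac{151586}{\frac{1}{41} \sqrt{943 - \frac{85731}{-115} + 1681 \left(-115\right)}} + \frac{24098}{-386918} = - \frac{151586}{\frac{1}{41} \sqrt{943 - - \frac{85731}{115} - 193315}} + 24098 \left(- \frac{1}{386918}\right) = - \frac{151586}{\frac{1}{41} \sqrt{943 + \frac{85731}{115} - 193315}} - \frac{12049}{193459} = - \frac{151586}{\frac{1}{41} \sqrt{- \frac{22037049}{115}}} - \frac{12049}{193459} = - \frac{151586}{\frac{1}{41} \frac{3 i \sqrt{281584515}}{115}} - \frac{12049}{193459} = - \frac{151586}{\frac{3}{4715} i \sqrt{281584515}} - \frac{12049}{193459} = - 151586 \left(- \frac{i \sqrt{281584515}}{179163}\right) - \frac{12049}{193459} = \frac{151586 i \sqrt{281584515}}{179163} - \frac{12049}{193459} = - \frac{12049}{193459} + \frac{151586 i \sqrt{281584515}}{179163}$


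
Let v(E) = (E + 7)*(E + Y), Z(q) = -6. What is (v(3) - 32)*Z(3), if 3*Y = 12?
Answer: -228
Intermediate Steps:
Y = 4 (Y = (⅓)*12 = 4)
v(E) = (4 + E)*(7 + E) (v(E) = (E + 7)*(E + 4) = (7 + E)*(4 + E) = (4 + E)*(7 + E))
(v(3) - 32)*Z(3) = ((28 + 3² + 11*3) - 32)*(-6) = ((28 + 9 + 33) - 32)*(-6) = (70 - 32)*(-6) = 38*(-6) = -228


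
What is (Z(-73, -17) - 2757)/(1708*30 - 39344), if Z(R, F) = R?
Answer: -1415/5948 ≈ -0.23790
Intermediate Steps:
(Z(-73, -17) - 2757)/(1708*30 - 39344) = (-73 - 2757)/(1708*30 - 39344) = -2830/(51240 - 39344) = -2830/11896 = -2830*1/11896 = -1415/5948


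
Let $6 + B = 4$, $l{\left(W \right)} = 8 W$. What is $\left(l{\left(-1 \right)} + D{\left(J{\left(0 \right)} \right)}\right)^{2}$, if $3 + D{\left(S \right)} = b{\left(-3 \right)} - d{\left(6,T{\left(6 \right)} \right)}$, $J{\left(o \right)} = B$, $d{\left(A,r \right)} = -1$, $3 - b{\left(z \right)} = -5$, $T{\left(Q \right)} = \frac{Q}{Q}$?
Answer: $4$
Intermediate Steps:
$T{\left(Q \right)} = 1$
$B = -2$ ($B = -6 + 4 = -2$)
$b{\left(z \right)} = 8$ ($b{\left(z \right)} = 3 - -5 = 3 + 5 = 8$)
$J{\left(o \right)} = -2$
$D{\left(S \right)} = 6$ ($D{\left(S \right)} = -3 + \left(8 - -1\right) = -3 + \left(8 + 1\right) = -3 + 9 = 6$)
$\left(l{\left(-1 \right)} + D{\left(J{\left(0 \right)} \right)}\right)^{2} = \left(8 \left(-1\right) + 6\right)^{2} = \left(-8 + 6\right)^{2} = \left(-2\right)^{2} = 4$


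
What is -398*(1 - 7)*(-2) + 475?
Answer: -4301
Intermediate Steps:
-398*(1 - 7)*(-2) + 475 = -(-2388)*(-2) + 475 = -398*12 + 475 = -4776 + 475 = -4301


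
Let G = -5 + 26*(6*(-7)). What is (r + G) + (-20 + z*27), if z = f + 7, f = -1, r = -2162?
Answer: -3117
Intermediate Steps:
z = 6 (z = -1 + 7 = 6)
G = -1097 (G = -5 + 26*(-42) = -5 - 1092 = -1097)
(r + G) + (-20 + z*27) = (-2162 - 1097) + (-20 + 6*27) = -3259 + (-20 + 162) = -3259 + 142 = -3117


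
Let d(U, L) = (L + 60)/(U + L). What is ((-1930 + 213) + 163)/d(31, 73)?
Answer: -23088/19 ≈ -1215.2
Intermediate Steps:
d(U, L) = (60 + L)/(L + U)
((-1930 + 213) + 163)/d(31, 73) = ((-1930 + 213) + 163)/(((60 + 73)/(73 + 31))) = (-1717 + 163)/((133/104)) = -1554/((1/104)*133) = -1554/133/104 = -1554*104/133 = -23088/19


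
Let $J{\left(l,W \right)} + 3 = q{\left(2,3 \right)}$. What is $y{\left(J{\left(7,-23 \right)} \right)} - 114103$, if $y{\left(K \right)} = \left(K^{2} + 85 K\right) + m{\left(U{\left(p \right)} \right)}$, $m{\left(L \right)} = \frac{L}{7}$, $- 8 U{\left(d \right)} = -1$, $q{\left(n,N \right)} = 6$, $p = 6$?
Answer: $- \frac{6374983}{56} \approx -1.1384 \cdot 10^{5}$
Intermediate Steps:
$J{\left(l,W \right)} = 3$ ($J{\left(l,W \right)} = -3 + 6 = 3$)
$U{\left(d \right)} = \frac{1}{8}$ ($U{\left(d \right)} = \left(- \frac{1}{8}\right) \left(-1\right) = \frac{1}{8}$)
$m{\left(L \right)} = \frac{L}{7}$ ($m{\left(L \right)} = L \frac{1}{7} = \frac{L}{7}$)
$y{\left(K \right)} = \frac{1}{56} + K^{2} + 85 K$ ($y{\left(K \right)} = \left(K^{2} + 85 K\right) + \frac{1}{7} \cdot \frac{1}{8} = \left(K^{2} + 85 K\right) + \frac{1}{56} = \frac{1}{56} + K^{2} + 85 K$)
$y{\left(J{\left(7,-23 \right)} \right)} - 114103 = \left(\frac{1}{56} + 3^{2} + 85 \cdot 3\right) - 114103 = \left(\frac{1}{56} + 9 + 255\right) - 114103 = \frac{14785}{56} - 114103 = - \frac{6374983}{56}$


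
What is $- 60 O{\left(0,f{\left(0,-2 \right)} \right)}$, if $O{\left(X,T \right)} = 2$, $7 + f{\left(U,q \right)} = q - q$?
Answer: $-120$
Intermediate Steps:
$f{\left(U,q \right)} = -7$ ($f{\left(U,q \right)} = -7 + \left(q - q\right) = -7 + 0 = -7$)
$- 60 O{\left(0,f{\left(0,-2 \right)} \right)} = \left(-60\right) 2 = -120$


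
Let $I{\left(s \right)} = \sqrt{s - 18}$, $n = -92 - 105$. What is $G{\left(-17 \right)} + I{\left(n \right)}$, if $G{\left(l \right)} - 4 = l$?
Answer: $-13 + i \sqrt{215} \approx -13.0 + 14.663 i$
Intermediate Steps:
$G{\left(l \right)} = 4 + l$
$n = -197$
$I{\left(s \right)} = \sqrt{-18 + s}$
$G{\left(-17 \right)} + I{\left(n \right)} = \left(4 - 17\right) + \sqrt{-18 - 197} = -13 + \sqrt{-215} = -13 + i \sqrt{215}$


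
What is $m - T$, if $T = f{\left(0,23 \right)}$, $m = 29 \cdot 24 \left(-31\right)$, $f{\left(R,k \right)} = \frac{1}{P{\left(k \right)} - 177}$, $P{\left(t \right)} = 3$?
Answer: $- \frac{3754223}{174} \approx -21576.0$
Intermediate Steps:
$f{\left(R,k \right)} = - \frac{1}{174}$ ($f{\left(R,k \right)} = \frac{1}{3 - 177} = \frac{1}{-174} = - \frac{1}{174}$)
$m = -21576$ ($m = 696 \left(-31\right) = -21576$)
$T = - \frac{1}{174} \approx -0.0057471$
$m - T = -21576 - - \frac{1}{174} = -21576 + \frac{1}{174} = - \frac{3754223}{174}$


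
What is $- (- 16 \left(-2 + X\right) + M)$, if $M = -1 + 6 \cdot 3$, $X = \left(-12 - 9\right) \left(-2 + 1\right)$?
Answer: $287$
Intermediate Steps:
$X = 21$ ($X = \left(-21\right) \left(-1\right) = 21$)
$M = 17$ ($M = -1 + 18 = 17$)
$- (- 16 \left(-2 + X\right) + M) = - (- 16 \left(-2 + 21\right) + 17) = - (\left(-16\right) 19 + 17) = - (-304 + 17) = \left(-1\right) \left(-287\right) = 287$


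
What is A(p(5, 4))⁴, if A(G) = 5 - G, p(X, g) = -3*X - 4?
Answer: 331776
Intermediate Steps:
p(X, g) = -4 - 3*X
A(p(5, 4))⁴ = (5 - (-4 - 3*5))⁴ = (5 - (-4 - 15))⁴ = (5 - 1*(-19))⁴ = (5 + 19)⁴ = 24⁴ = 331776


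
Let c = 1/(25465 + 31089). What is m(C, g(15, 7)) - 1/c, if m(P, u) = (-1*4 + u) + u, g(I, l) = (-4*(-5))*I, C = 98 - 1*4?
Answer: -55958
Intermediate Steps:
C = 94 (C = 98 - 4 = 94)
g(I, l) = 20*I
c = 1/56554 ≈ 1.7682e-5
m(P, u) = -4 + 2*u (m(P, u) = (-4 + u) + u = -4 + 2*u)
m(C, g(15, 7)) - 1/c = (-4 + 2*(20*15)) - 1/1/56554 = (-4 + 2*300) - 1*56554 = (-4 + 600) - 56554 = 596 - 56554 = -55958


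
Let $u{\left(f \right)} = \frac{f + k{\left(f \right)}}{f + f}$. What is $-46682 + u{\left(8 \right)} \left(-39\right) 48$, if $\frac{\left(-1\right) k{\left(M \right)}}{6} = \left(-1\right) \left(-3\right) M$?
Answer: $-30770$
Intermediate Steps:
$k{\left(M \right)} = - 18 M$ ($k{\left(M \right)} = - 6 \left(-1\right) \left(-3\right) M = - 6 \cdot 3 M = - 18 M$)
$u{\left(f \right)} = - \frac{17}{2}$ ($u{\left(f \right)} = \frac{f - 18 f}{f + f} = \frac{\left(-17\right) f}{2 f} = - 17 f \frac{1}{2 f} = - \frac{17}{2}$)
$-46682 + u{\left(8 \right)} \left(-39\right) 48 = -46682 + \left(- \frac{17}{2}\right) \left(-39\right) 48 = -46682 + \frac{663}{2} \cdot 48 = -46682 + 15912 = -30770$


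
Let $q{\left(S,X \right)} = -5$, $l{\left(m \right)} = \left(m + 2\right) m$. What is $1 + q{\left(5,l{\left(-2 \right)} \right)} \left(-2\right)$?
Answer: $11$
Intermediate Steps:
$l{\left(m \right)} = m \left(2 + m\right)$ ($l{\left(m \right)} = \left(2 + m\right) m = m \left(2 + m\right)$)
$1 + q{\left(5,l{\left(-2 \right)} \right)} \left(-2\right) = 1 - -10 = 1 + 10 = 11$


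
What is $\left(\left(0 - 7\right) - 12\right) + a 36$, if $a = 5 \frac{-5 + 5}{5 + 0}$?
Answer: $-19$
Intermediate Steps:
$a = 0$ ($a = 5 \cdot \frac{0}{5} = 5 \cdot 0 \cdot \frac{1}{5} = 5 \cdot 0 = 0$)
$\left(\left(0 - 7\right) - 12\right) + a 36 = \left(\left(0 - 7\right) - 12\right) + 0 \cdot 36 = \left(-7 - 12\right) + 0 = -19 + 0 = -19$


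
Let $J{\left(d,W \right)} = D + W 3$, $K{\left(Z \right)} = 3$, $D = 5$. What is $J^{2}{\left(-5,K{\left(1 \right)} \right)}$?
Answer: $196$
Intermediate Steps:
$J{\left(d,W \right)} = 5 + 3 W$ ($J{\left(d,W \right)} = 5 + W 3 = 5 + 3 W$)
$J^{2}{\left(-5,K{\left(1 \right)} \right)} = \left(5 + 3 \cdot 3\right)^{2} = \left(5 + 9\right)^{2} = 14^{2} = 196$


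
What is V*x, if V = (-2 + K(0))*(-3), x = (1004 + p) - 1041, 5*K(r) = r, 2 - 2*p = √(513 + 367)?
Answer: -216 - 12*√55 ≈ -304.99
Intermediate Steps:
p = 1 - 2*√55 (p = 1 - √(513 + 367)/2 = 1 - 2*√55 ≈ -13.832)
K(r) = r/5
x = -36 - 2*√55 (x = (1004 + (1 - 2*√55)) - 1041 = (1005 - 2*√55) - 1041 = -36 - 2*√55 ≈ -50.832)
V = 6 (V = (-2 + (⅕)*0)*(-3) = (-2 + 0)*(-3) = -2*(-3) = 6)
V*x = 6*(-36 - 2*√55) = -216 - 12*√55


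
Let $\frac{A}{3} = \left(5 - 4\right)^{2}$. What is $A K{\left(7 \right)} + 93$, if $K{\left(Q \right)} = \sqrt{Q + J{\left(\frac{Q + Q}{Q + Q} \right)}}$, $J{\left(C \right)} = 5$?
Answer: $93 + 6 \sqrt{3} \approx 103.39$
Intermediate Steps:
$A = 3$ ($A = 3 \left(5 - 4\right)^{2} = 3 \cdot 1^{2} = 3 \cdot 1 = 3$)
$K{\left(Q \right)} = \sqrt{5 + Q}$ ($K{\left(Q \right)} = \sqrt{Q + 5} = \sqrt{5 + Q}$)
$A K{\left(7 \right)} + 93 = 3 \sqrt{5 + 7} + 93 = 3 \sqrt{12} + 93 = 3 \cdot 2 \sqrt{3} + 93 = 6 \sqrt{3} + 93 = 93 + 6 \sqrt{3}$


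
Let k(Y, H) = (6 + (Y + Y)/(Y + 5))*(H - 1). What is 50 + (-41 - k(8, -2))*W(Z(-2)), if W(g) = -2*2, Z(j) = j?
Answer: 1654/13 ≈ 127.23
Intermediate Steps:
W(g) = -4
k(Y, H) = (-1 + H)*(6 + 2*Y/(5 + Y)) (k(Y, H) = (6 + (2*Y)/(5 + Y))*(-1 + H) = (6 + 2*Y/(5 + Y))*(-1 + H) = (-1 + H)*(6 + 2*Y/(5 + Y)))
50 + (-41 - k(8, -2))*W(Z(-2)) = 50 + (-41 - 2*(-15 - 4*8 + 15*(-2) + 4*(-2)*8)/(5 + 8))*(-4) = 50 + (-41 - 2*(-15 - 32 - 30 - 64)/13)*(-4) = 50 + (-41 - 2*(-141)/13)*(-4) = 50 + (-41 - 1*(-282/13))*(-4) = 50 + (-41 + 282/13)*(-4) = 50 - 251/13*(-4) = 50 + 1004/13 = 1654/13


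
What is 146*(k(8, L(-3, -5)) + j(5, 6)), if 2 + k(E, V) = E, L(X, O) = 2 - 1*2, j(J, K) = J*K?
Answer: 5256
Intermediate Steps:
L(X, O) = 0 (L(X, O) = 2 - 2 = 0)
k(E, V) = -2 + E
146*(k(8, L(-3, -5)) + j(5, 6)) = 146*((-2 + 8) + 5*6) = 146*(6 + 30) = 146*36 = 5256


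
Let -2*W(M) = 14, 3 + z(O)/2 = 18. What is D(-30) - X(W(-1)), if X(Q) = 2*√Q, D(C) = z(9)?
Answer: 30 - 2*I*√7 ≈ 30.0 - 5.2915*I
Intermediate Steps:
z(O) = 30 (z(O) = -6 + 2*18 = -6 + 36 = 30)
W(M) = -7 (W(M) = -½*14 = -7)
D(C) = 30
D(-30) - X(W(-1)) = 30 - 2*√(-7) = 30 - 2*I*√7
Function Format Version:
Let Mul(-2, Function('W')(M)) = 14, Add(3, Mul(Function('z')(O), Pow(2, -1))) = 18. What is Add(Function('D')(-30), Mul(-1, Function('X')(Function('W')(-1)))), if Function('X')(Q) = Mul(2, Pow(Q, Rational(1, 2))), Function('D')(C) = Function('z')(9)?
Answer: Add(30, Mul(-2, I, Pow(7, Rational(1, 2)))) ≈ Add(30.000, Mul(-5.2915, I))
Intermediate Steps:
Function('z')(O) = 30 (Function('z')(O) = Add(-6, Mul(2, 18)) = Add(-6, 36) = 30)
Function('W')(M) = -7 (Function('W')(M) = Mul(Rational(-1, 2), 14) = -7)
Function('D')(C) = 30
Add(Function('D')(-30), Mul(-1, Function('X')(Function('W')(-1)))) = Add(30, Mul(-1, Mul(2, Pow(-7, Rational(1, 2))))) = Add(30, Mul(-1, Mul(2, Mul(I, Pow(7, Rational(1, 2)))))) = Add(30, Mul(-1, Mul(2, I, Pow(7, Rational(1, 2))))) = Add(30, Mul(-2, I, Pow(7, Rational(1, 2))))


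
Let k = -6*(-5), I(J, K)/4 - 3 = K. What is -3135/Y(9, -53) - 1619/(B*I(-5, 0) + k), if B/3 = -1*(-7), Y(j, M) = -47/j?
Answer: 167671/282 ≈ 594.58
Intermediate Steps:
I(J, K) = 12 + 4*K
k = 30
B = 21 (B = 3*(-1*(-7)) = 3*7 = 21)
-3135/Y(9, -53) - 1619/(B*I(-5, 0) + k) = -3135/((-47/9)) - 1619/(21*(12 + 4*0) + 30) = -3135/((-47*⅑)) - 1619/(21*(12 + 0) + 30) = -3135/(-47/9) - 1619/(21*12 + 30) = -3135*(-9/47) - 1619/(252 + 30) = 28215/47 - 1619/282 = 167671/282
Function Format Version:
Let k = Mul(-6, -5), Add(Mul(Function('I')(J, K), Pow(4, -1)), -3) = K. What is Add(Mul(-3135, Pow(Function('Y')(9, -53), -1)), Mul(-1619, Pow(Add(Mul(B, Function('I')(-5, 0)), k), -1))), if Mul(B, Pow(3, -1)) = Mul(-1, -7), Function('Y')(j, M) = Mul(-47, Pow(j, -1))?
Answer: Rational(167671, 282) ≈ 594.58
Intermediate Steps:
Function('I')(J, K) = Add(12, Mul(4, K))
k = 30
B = 21 (B = Mul(3, Mul(-1, -7)) = Mul(3, 7) = 21)
Add(Mul(-3135, Pow(Function('Y')(9, -53), -1)), Mul(-1619, Pow(Add(Mul(B, Function('I')(-5, 0)), k), -1))) = Add(Mul(-3135, Pow(Mul(-47, Pow(9, -1)), -1)), Mul(-1619, Pow(Add(Mul(21, Add(12, Mul(4, 0))), 30), -1))) = Add(Mul(-3135, Pow(Mul(-47, Rational(1, 9)), -1)), Mul(-1619, Pow(Add(Mul(21, Add(12, 0)), 30), -1))) = Add(Mul(-3135, Pow(Rational(-47, 9), -1)), Mul(-1619, Pow(Add(Mul(21, 12), 30), -1))) = Add(Mul(-3135, Rational(-9, 47)), Mul(-1619, Pow(Add(252, 30), -1))) = Add(Rational(28215, 47), Mul(-1619, Pow(282, -1))) = Add(Rational(28215, 47), Mul(-1619, Rational(1, 282))) = Add(Rational(28215, 47), Rational(-1619, 282)) = Rational(167671, 282)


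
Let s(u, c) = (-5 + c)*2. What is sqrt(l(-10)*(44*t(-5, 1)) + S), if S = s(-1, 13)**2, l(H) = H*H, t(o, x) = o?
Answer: 12*I*sqrt(151) ≈ 147.46*I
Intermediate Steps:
s(u, c) = -10 + 2*c
l(H) = H**2
S = 256 (S = (-10 + 2*13)**2 = (-10 + 26)**2 = 16**2 = 256)
sqrt(l(-10)*(44*t(-5, 1)) + S) = sqrt((-10)**2*(44*(-5)) + 256) = sqrt(100*(-220) + 256) = sqrt(-22000 + 256) = sqrt(-21744) = 12*I*sqrt(151)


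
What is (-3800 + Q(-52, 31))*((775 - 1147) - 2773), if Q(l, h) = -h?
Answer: 12048495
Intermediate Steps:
(-3800 + Q(-52, 31))*((775 - 1147) - 2773) = (-3800 - 1*31)*((775 - 1147) - 2773) = (-3800 - 31)*(-372 - 2773) = -3831*(-3145) = 12048495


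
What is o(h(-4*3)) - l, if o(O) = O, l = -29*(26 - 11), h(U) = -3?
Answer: 432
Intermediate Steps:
l = -435 (l = -29*15 = -435)
o(h(-4*3)) - l = -3 - 1*(-435) = -3 + 435 = 432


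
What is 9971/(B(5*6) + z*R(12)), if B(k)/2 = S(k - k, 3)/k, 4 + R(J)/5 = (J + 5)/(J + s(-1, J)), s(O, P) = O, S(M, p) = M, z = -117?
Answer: 8437/1215 ≈ 6.9440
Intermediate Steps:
R(J) = -20 + 5*(5 + J)/(-1 + J) (R(J) = -20 + 5*((J + 5)/(J - 1)) = -20 + 5*((5 + J)/(-1 + J)) = -20 + 5*(5 + J)/(-1 + J))
B(k) = 0 (B(k) = 2*((k - k)/k) = 2*(0/k) = 2*0 = 0)
9971/(B(5*6) + z*R(12)) = 9971/(0 - 1755*(3 - 1*12)/(-1 + 12)) = 9971/(0 - 1755*(3 - 12)/11) = 9971/(0 - 1755*(-9)/11) = 9971/(0 - 117*(-135/11)) = 9971/(0 + 15795/11) = 9971/(15795/11) = 9971*(11/15795) = 8437/1215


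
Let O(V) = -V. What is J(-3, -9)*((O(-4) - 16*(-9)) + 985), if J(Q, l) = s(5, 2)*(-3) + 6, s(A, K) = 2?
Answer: 0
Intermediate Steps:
J(Q, l) = 0 (J(Q, l) = 2*(-3) + 6 = -6 + 6 = 0)
J(-3, -9)*((O(-4) - 16*(-9)) + 985) = 0*((-1*(-4) - 16*(-9)) + 985) = 0*((4 + 144) + 985) = 0*(148 + 985) = 0*1133 = 0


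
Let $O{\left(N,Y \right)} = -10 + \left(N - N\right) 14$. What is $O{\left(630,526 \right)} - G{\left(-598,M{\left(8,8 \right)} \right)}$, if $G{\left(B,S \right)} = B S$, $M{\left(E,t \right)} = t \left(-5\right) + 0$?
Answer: $-23930$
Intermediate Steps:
$O{\left(N,Y \right)} = -10$ ($O{\left(N,Y \right)} = -10 + 0 \cdot 14 = -10 + 0 = -10$)
$M{\left(E,t \right)} = - 5 t$ ($M{\left(E,t \right)} = - 5 t + 0 = - 5 t$)
$O{\left(630,526 \right)} - G{\left(-598,M{\left(8,8 \right)} \right)} = -10 - - 598 \left(\left(-5\right) 8\right) = -10 - \left(-598\right) \left(-40\right) = -10 - 23920 = -23930$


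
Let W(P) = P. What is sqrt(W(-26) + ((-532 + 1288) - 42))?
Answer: 4*sqrt(43) ≈ 26.230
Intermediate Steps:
sqrt(W(-26) + ((-532 + 1288) - 42)) = sqrt(-26 + ((-532 + 1288) - 42)) = sqrt(-26 + (756 - 42)) = sqrt(-26 + 714) = sqrt(688) = 4*sqrt(43)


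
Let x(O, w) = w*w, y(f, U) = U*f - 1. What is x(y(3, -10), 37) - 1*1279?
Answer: 90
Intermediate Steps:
y(f, U) = -1 + U*f
x(O, w) = w²
x(y(3, -10), 37) - 1*1279 = 37² - 1*1279 = 1369 - 1279 = 90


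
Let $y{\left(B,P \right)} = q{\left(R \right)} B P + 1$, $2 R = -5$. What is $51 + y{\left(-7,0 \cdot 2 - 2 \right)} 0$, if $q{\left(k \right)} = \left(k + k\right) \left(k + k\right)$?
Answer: $51$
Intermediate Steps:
$R = - \frac{5}{2}$ ($R = \frac{1}{2} \left(-5\right) = - \frac{5}{2} \approx -2.5$)
$q{\left(k \right)} = 4 k^{2}$ ($q{\left(k \right)} = 2 k 2 k = 4 k^{2}$)
$y{\left(B,P \right)} = 1 + 25 B P$ ($y{\left(B,P \right)} = 4 \left(- \frac{5}{2}\right)^{2} B P + 1 = 4 \cdot \frac{25}{4} B P + 1 = 25 B P + 1 = 1 + 25 B P$)
$51 + y{\left(-7,0 \cdot 2 - 2 \right)} 0 = 51 + \left(1 + 25 \left(-7\right) \left(0 \cdot 2 - 2\right)\right) 0 = 51 + \left(1 + 25 \left(-7\right) \left(0 - 2\right)\right) 0 = 51 + \left(1 + 25 \left(-7\right) \left(-2\right)\right) 0 = 51 + \left(1 + 350\right) 0 = 51 + 351 \cdot 0 = 51 + 0 = 51$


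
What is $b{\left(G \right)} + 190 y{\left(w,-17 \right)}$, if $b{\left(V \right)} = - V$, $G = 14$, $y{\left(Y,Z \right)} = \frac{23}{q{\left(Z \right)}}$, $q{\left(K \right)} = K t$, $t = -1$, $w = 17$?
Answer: $\frac{4132}{17} \approx 243.06$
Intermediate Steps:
$q{\left(K \right)} = - K$ ($q{\left(K \right)} = K \left(-1\right) = - K$)
$y{\left(Y,Z \right)} = - \frac{23}{Z}$ ($y{\left(Y,Z \right)} = \frac{23}{\left(-1\right) Z} = 23 \left(- \frac{1}{Z}\right) = - \frac{23}{Z}$)
$b{\left(G \right)} + 190 y{\left(w,-17 \right)} = \left(-1\right) 14 + 190 \left(- \frac{23}{-17}\right) = -14 + 190 \left(\left(-23\right) \left(- \frac{1}{17}\right)\right) = -14 + 190 \cdot \frac{23}{17} = -14 + \frac{4370}{17} = \frac{4132}{17}$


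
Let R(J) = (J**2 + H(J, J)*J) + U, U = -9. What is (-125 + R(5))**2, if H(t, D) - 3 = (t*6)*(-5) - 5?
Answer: 755161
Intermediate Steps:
H(t, D) = -2 - 30*t (H(t, D) = 3 + ((t*6)*(-5) - 5) = 3 + ((6*t)*(-5) - 5) = 3 + (-30*t - 5) = 3 + (-5 - 30*t) = -2 - 30*t)
R(J) = -9 + J**2 + J*(-2 - 30*J) (R(J) = (J**2 + (-2 - 30*J)*J) - 9 = (J**2 + J*(-2 - 30*J)) - 9 = -9 + J**2 + J*(-2 - 30*J))
(-125 + R(5))**2 = (-125 + (-9 - 29*5**2 - 2*5))**2 = (-125 + (-9 - 29*25 - 10))**2 = (-125 + (-9 - 725 - 10))**2 = (-125 - 744)**2 = (-869)**2 = 755161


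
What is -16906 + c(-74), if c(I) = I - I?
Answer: -16906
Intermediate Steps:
c(I) = 0
-16906 + c(-74) = -16906 + 0 = -16906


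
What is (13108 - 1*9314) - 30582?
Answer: -26788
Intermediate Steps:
(13108 - 1*9314) - 30582 = (13108 - 9314) - 30582 = 3794 - 30582 = -26788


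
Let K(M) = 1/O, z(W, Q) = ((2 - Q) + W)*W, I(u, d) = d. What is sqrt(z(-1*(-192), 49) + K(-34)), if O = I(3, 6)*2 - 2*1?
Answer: sqrt(2784010)/10 ≈ 166.85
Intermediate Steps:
z(W, Q) = W*(2 + W - Q) (z(W, Q) = (2 + W - Q)*W = W*(2 + W - Q))
O = 10 (O = 6*2 - 2*1 = 12 - 2 = 10)
K(M) = 1/10
sqrt(z(-1*(-192), 49) + K(-34)) = sqrt((-1*(-192))*(2 - 1*(-192) - 1*49) + 1/10) = sqrt(192*(2 + 192 - 49) + 1/10) = sqrt(192*145 + 1/10) = sqrt(27840 + 1/10) = sqrt(278401/10) = sqrt(2784010)/10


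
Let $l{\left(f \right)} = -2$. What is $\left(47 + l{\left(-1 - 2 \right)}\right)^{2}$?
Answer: $2025$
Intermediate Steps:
$\left(47 + l{\left(-1 - 2 \right)}\right)^{2} = \left(47 - 2\right)^{2} = 45^{2} = 2025$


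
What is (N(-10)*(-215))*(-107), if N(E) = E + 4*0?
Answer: -230050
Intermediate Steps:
N(E) = E (N(E) = E + 0 = E)
(N(-10)*(-215))*(-107) = -10*(-215)*(-107) = 2150*(-107) = -230050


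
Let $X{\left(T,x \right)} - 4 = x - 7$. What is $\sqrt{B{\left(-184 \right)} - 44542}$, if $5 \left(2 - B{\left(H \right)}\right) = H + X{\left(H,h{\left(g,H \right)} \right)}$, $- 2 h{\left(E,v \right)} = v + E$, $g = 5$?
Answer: $\frac{i \sqrt{178082}}{2} \approx 211.0 i$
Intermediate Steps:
$h{\left(E,v \right)} = - \frac{E}{2} - \frac{v}{2}$ ($h{\left(E,v \right)} = - \frac{v + E}{2} = - \frac{E + v}{2} = - \frac{E}{2} - \frac{v}{2}$)
$X{\left(T,x \right)} = -3 + x$ ($X{\left(T,x \right)} = 4 + \left(x - 7\right) = 4 + \left(-7 + x\right) = -3 + x$)
$B{\left(H \right)} = \frac{31}{10} - \frac{H}{10}$ ($B{\left(H \right)} = 2 - \frac{H - \left(\frac{11}{2} + \frac{H}{2}\right)}{5} = 2 - \frac{- \frac{11}{2} + \frac{H}{2}}{5} = 2 - \left(- \frac{11}{10} + \frac{H}{10}\right) = \frac{31}{10} - \frac{H}{10}$)
$\sqrt{B{\left(-184 \right)} - 44542} = \sqrt{\left(\frac{31}{10} - - \frac{92}{5}\right) - 44542} = \sqrt{\left(\frac{31}{10} + \frac{92}{5}\right) - 44542} = \sqrt{\frac{43}{2} - 44542} = \sqrt{- \frac{89041}{2}} = \frac{i \sqrt{178082}}{2}$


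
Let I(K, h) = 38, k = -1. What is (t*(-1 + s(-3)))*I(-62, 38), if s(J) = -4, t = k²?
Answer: -190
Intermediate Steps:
t = 1 (t = (-1)² = 1)
(t*(-1 + s(-3)))*I(-62, 38) = (1*(-1 - 4))*38 = (1*(-5))*38 = -5*38 = -190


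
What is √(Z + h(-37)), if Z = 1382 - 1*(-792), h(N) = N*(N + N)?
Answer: 4*√307 ≈ 70.086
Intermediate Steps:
h(N) = 2*N² (h(N) = N*(2*N) = 2*N²)
Z = 2174 (Z = 1382 + 792 = 2174)
√(Z + h(-37)) = √(2174 + 2*(-37)²) = √(2174 + 2*1369) = √(2174 + 2738) = √4912 = 4*√307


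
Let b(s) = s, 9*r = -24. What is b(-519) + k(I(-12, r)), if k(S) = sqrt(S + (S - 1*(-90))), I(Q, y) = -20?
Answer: -519 + 5*sqrt(2) ≈ -511.93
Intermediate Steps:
r = -8/3 (r = (1/9)*(-24) = -8/3 ≈ -2.6667)
k(S) = sqrt(90 + 2*S) (k(S) = sqrt(S + (S + 90)) = sqrt(S + (90 + S)) = sqrt(90 + 2*S))
b(-519) + k(I(-12, r)) = -519 + sqrt(90 + 2*(-20)) = -519 + sqrt(90 - 40) = -519 + sqrt(50) = -519 + 5*sqrt(2)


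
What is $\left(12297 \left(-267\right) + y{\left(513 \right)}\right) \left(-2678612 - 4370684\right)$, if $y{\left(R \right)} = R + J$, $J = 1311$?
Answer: $23132088591600$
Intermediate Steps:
$y{\left(R \right)} = 1311 + R$ ($y{\left(R \right)} = R + 1311 = 1311 + R$)
$\left(12297 \left(-267\right) + y{\left(513 \right)}\right) \left(-2678612 - 4370684\right) = \left(12297 \left(-267\right) + \left(1311 + 513\right)\right) \left(-2678612 - 4370684\right) = \left(-3283299 + 1824\right) \left(-7049296\right) = \left(-3281475\right) \left(-7049296\right) = 23132088591600$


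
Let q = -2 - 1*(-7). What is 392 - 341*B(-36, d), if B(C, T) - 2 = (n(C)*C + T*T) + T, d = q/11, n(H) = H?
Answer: -4866966/11 ≈ -4.4245e+5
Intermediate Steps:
q = 5 (q = -2 + 7 = 5)
d = 5/11 ≈ 0.45455
B(C, T) = 2 + T + C² + T² (B(C, T) = 2 + ((C*C + T*T) + T) = 2 + ((C² + T²) + T) = 2 + (T + C² + T²) = 2 + T + C² + T²)
392 - 341*B(-36, d) = 392 - 341*(2 + 5/11 + (-36)² + (5/11)²) = 392 - 341*(2 + 5/11 + 1296 + 25/121) = 392 - 341*157138/121 = 392 - 4871278/11 = -4866966/11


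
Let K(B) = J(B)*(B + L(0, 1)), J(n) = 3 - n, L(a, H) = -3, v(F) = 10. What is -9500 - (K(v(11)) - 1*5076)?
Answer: -4375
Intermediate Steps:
K(B) = (-3 + B)*(3 - B) (K(B) = (3 - B)*(B - 3) = (3 - B)*(-3 + B) = (-3 + B)*(3 - B))
-9500 - (K(v(11)) - 1*5076) = -9500 - (-(-3 + 10)² - 1*5076) = -9500 - (-1*7² - 5076) = -9500 - (-1*49 - 5076) = -9500 - (-49 - 5076) = -9500 - 1*(-5125) = -9500 + 5125 = -4375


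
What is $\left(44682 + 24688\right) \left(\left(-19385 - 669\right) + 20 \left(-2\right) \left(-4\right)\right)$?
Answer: $-1380046780$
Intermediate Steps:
$\left(44682 + 24688\right) \left(\left(-19385 - 669\right) + 20 \left(-2\right) \left(-4\right)\right) = 69370 \left(-20054 - -160\right) = 69370 \left(-20054 + 160\right) = 69370 \left(-19894\right) = -1380046780$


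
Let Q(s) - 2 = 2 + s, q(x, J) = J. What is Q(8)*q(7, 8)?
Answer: 96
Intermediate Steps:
Q(s) = 4 + s (Q(s) = 2 + (2 + s) = 4 + s)
Q(8)*q(7, 8) = (4 + 8)*8 = 12*8 = 96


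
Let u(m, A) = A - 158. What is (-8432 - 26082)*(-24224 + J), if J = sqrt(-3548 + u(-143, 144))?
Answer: 836067136 - 34514*I*sqrt(3562) ≈ 8.3607e+8 - 2.0599e+6*I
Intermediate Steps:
u(m, A) = -158 + A
J = I*sqrt(3562) (J = sqrt(-3548 + (-158 + 144)) = sqrt(-3548 - 14) = sqrt(-3562) = I*sqrt(3562) ≈ 59.682*I)
(-8432 - 26082)*(-24224 + J) = (-8432 - 26082)*(-24224 + I*sqrt(3562)) = -34514*(-24224 + I*sqrt(3562)) = 836067136 - 34514*I*sqrt(3562)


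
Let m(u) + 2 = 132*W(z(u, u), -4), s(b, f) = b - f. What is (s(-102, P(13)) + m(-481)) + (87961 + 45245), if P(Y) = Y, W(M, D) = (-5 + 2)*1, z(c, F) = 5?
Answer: 132693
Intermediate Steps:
W(M, D) = -3 (W(M, D) = -3*1 = -3)
m(u) = -398 (m(u) = -2 + 132*(-3) = -2 - 396 = -398)
(s(-102, P(13)) + m(-481)) + (87961 + 45245) = ((-102 - 1*13) - 398) + (87961 + 45245) = ((-102 - 13) - 398) + 133206 = (-115 - 398) + 133206 = -513 + 133206 = 132693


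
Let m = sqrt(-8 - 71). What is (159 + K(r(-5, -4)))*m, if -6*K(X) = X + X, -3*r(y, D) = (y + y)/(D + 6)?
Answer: 1426*I*sqrt(79)/9 ≈ 1408.3*I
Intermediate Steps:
r(y, D) = -2*y/(3*(6 + D)) (r(y, D) = -(y + y)/(3*(D + 6)) = -2*y/(3*(6 + D)))
m = I*sqrt(79) (m = sqrt(-79) = I*sqrt(79) ≈ 8.8882*I)
K(X) = -X/3 (K(X) = -(X + X)/6 = -X/3)
(159 + K(r(-5, -4)))*m = (159 - (-2)*(-5)/(3*(18 + 3*(-4))))*(I*sqrt(79)) = (159 - (-2)*(-5)/(3*(18 - 12)))*(I*sqrt(79)) = (159 - (-2)*(-5)/(3*6))*(I*sqrt(79)) = (159 - 1/3*5/3)*(I*sqrt(79)) = (159 - 5/9)*(I*sqrt(79)) = 1426*(I*sqrt(79))/9 = 1426*I*sqrt(79)/9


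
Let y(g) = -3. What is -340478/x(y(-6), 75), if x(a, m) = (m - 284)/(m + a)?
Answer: 24514416/209 ≈ 1.1729e+5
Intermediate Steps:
x(a, m) = (-284 + m)/(a + m)
-340478/x(y(-6), 75) = -340478*(-3 + 75)/(-284 + 75) = -340478/(-209/72) = -340478*(-72/209) = 24514416/209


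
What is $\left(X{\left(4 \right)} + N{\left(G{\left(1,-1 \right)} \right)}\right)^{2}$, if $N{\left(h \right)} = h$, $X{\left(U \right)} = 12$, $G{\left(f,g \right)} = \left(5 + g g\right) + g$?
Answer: $289$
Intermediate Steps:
$G{\left(f,g \right)} = 5 + g + g^{2}$ ($G{\left(f,g \right)} = \left(5 + g^{2}\right) + g = 5 + g + g^{2}$)
$\left(X{\left(4 \right)} + N{\left(G{\left(1,-1 \right)} \right)}\right)^{2} = \left(12 + \left(5 - 1 + \left(-1\right)^{2}\right)\right)^{2} = \left(12 + \left(5 - 1 + 1\right)\right)^{2} = \left(12 + 5\right)^{2} = 17^{2} = 289$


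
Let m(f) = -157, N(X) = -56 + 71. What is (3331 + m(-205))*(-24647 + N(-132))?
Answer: -78181968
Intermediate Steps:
N(X) = 15
(3331 + m(-205))*(-24647 + N(-132)) = (3331 - 157)*(-24647 + 15) = 3174*(-24632) = -78181968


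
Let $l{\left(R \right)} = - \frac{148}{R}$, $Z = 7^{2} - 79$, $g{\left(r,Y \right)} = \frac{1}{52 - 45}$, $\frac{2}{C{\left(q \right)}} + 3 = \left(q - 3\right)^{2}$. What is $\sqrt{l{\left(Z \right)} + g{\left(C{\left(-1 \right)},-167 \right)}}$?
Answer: $\frac{\sqrt{55965}}{105} \approx 2.253$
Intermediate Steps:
$C{\left(q \right)} = \frac{2}{-3 + \left(-3 + q\right)^{2}}$ ($C{\left(q \right)} = \frac{2}{-3 + \left(q - 3\right)^{2}} = \frac{2}{-3 + \left(-3 + q\right)^{2}}$)
$g{\left(r,Y \right)} = \frac{1}{7}$
$Z = -30$ ($Z = 49 - 79 = -30$)
$\sqrt{l{\left(Z \right)} + g{\left(C{\left(-1 \right)},-167 \right)}} = \sqrt{- \frac{148}{-30} + \frac{1}{7}} = \sqrt{\left(-148\right) \left(- \frac{1}{30}\right) + \frac{1}{7}} = \sqrt{\frac{74}{15} + \frac{1}{7}} = \sqrt{\frac{533}{105}} = \frac{\sqrt{55965}}{105}$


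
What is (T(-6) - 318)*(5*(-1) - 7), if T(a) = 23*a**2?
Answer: -6120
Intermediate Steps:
(T(-6) - 318)*(5*(-1) - 7) = (23*(-6)**2 - 318)*(5*(-1) - 7) = (23*36 - 318)*(-5 - 7) = (828 - 318)*(-12) = 510*(-12) = -6120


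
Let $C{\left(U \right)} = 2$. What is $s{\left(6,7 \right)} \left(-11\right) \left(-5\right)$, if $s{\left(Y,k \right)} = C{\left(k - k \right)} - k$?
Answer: $-275$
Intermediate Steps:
$s{\left(Y,k \right)} = 2 - k$
$s{\left(6,7 \right)} \left(-11\right) \left(-5\right) = \left(2 - 7\right) \left(-11\right) \left(-5\right) = \left(-5\right) \left(-11\right) \left(-5\right) = 55 \left(-5\right) = -275$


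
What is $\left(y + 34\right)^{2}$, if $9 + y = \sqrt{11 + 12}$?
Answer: $\left(25 + \sqrt{23}\right)^{2} \approx 887.79$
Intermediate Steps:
$y = -9 + \sqrt{23}$ ($y = -9 + \sqrt{11 + 12} = -9 + \sqrt{23} \approx -4.2042$)
$\left(y + 34\right)^{2} = \left(\left(-9 + \sqrt{23}\right) + 34\right)^{2} = \left(25 + \sqrt{23}\right)^{2}$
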